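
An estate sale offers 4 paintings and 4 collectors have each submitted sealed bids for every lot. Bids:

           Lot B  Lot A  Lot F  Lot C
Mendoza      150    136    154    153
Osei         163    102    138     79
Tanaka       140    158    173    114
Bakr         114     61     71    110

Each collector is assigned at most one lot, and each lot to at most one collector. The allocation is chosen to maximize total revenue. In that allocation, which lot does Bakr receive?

Bakr receives Lot C.

This is a one-to-one assignment (maximum-weight bipartite matching).
Optimal: Mendoza→Lot F ($154), Osei→Lot B ($163), Tanaka→Lot A ($158), Bakr→Lot C ($110) — total 154+163+158+110 = $585.
Max-entry greedy (repeatedly take the single best remaining cell) gives $550, worse by 35.
Next-best assignment: Mendoza→Lot A, Osei→Lot B, Tanaka→Lot F, Bakr→Lot C = $582.
Swapping Mendoza↔Tanaka (Mendoza→Lot A $136, Tanaka→Lot F $173) loses 3.
Bakr's own top lot is Lot B ($114), but forcing Bakr→Lot B and reassigning the rest optimally gives only $563 — worse by 22.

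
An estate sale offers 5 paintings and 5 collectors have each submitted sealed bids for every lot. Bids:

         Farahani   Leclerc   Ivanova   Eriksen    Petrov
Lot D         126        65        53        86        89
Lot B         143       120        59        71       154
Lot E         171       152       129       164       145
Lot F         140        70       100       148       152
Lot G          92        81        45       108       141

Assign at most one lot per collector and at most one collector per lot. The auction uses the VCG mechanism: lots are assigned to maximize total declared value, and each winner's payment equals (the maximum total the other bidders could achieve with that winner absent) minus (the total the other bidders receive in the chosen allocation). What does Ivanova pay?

Ivanova pays $49.

Efficient allocation: Farahani→Lot D ($126), Leclerc→Lot B ($120), Ivanova→Lot E ($129), Eriksen→Lot F ($148), Petrov→Lot G ($141); total welfare W = $664.
Ivanova receives Lot E at value $129, so the others get W − 129 = $535.
Without Ivanova: best allocation of the remaining 4 bidders over all 5 lots is Farahani→Lot B ($143), Leclerc→Lot E ($152), Eriksen→Lot F ($148), Petrov→Lot G ($141), total $584.
VCG payment = (others' best without Ivanova) − (others' welfare with Ivanova) = 584 − 535 = $49.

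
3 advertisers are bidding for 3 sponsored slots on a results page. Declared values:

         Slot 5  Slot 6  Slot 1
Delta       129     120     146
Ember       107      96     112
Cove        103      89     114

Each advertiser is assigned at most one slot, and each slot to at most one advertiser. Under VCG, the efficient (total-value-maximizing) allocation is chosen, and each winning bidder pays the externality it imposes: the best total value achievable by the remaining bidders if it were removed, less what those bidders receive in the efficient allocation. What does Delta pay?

Delta pays $22.

Efficient allocation: Delta→Slot 1 ($146), Ember→Slot 6 ($96), Cove→Slot 5 ($103); total welfare W = $345.
Delta receives Slot 1 at value $146, so the others get W − 146 = $199.
Without Delta: best allocation of the remaining 2 bidders over all 3 slots is Ember→Slot 5 ($107), Cove→Slot 1 ($114), total $221.
VCG payment = (others' best without Delta) − (others' welfare with Delta) = 221 − 199 = $22.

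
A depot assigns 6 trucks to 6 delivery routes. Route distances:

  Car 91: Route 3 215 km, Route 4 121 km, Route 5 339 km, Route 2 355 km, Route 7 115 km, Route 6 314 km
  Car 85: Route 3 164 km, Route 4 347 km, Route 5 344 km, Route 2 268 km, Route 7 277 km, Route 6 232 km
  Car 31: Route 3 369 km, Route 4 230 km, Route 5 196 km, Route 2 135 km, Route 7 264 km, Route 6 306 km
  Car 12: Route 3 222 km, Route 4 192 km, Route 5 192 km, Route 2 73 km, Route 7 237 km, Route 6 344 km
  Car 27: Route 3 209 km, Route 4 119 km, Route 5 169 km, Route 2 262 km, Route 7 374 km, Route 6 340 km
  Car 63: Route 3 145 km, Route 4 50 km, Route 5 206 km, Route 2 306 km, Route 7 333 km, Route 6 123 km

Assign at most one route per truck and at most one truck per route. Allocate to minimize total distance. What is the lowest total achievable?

Optimal: Car 91→Route 7 (115 km), Car 85→Route 3 (164 km), Car 31→Route 5 (196 km), Car 12→Route 2 (73 km), Car 27→Route 4 (119 km), Car 63→Route 6 (123 km) — total 115+164+196+73+119+123 = 790 km.
Min-entry greedy (repeatedly take the single cheapest remaining cell) gives 877 km, worse by 87.
Next-best assignment: Car 91→Route 7, Car 85→Route 3, Car 31→Route 2, Car 12→Route 5, Car 27→Route 4, Car 63→Route 6 = 848 km.
Swapping Car 12↔Car 85 (Car 12→Route 3 222 km, Car 85→Route 2 268 km) adds 253.

Min total: 790 km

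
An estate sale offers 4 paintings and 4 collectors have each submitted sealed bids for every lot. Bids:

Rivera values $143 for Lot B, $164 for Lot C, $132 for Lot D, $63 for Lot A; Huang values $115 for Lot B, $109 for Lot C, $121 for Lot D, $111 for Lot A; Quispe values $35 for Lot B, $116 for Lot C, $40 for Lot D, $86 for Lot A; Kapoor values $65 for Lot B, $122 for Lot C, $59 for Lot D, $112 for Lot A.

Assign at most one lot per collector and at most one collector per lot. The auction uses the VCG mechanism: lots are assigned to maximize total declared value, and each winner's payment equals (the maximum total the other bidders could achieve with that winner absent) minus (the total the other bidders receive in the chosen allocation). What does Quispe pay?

Efficient allocation: Rivera→Lot B ($143), Huang→Lot D ($121), Quispe→Lot C ($116), Kapoor→Lot A ($112); total welfare W = $492.
Quispe receives Lot C at value $116, so the others get W − 116 = $376.
Without Quispe: best allocation of the remaining 3 bidders over all 4 lots is Rivera→Lot C ($164), Huang→Lot D ($121), Kapoor→Lot A ($112), total $397.
VCG payment = (others' best without Quispe) − (others' welfare with Quispe) = 397 − 376 = $21.

Quispe pays $21.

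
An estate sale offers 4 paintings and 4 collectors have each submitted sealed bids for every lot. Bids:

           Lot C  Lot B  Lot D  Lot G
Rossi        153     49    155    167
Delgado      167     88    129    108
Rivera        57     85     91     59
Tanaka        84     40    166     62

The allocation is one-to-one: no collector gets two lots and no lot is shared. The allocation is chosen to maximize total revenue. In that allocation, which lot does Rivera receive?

This is the linear assignment problem.
Optimal: Rossi→Lot G ($167), Delgado→Lot C ($167), Rivera→Lot B ($85), Tanaka→Lot D ($166) — total 167+167+85+166 = $585.
Row-greedy (each collector in turn takes its best remaining lot) gives $465, worse by 120.
Next-best assignment: Rossi→Lot C, Delgado→Lot G, Rivera→Lot B, Tanaka→Lot D = $512.
No other one-to-one assignment exceeds $585.
Rivera's own top lot is Lot D ($91), but forcing Rivera→Lot D and reassigning the rest optimally gives only $465 — worse by 120.

Rivera receives Lot B.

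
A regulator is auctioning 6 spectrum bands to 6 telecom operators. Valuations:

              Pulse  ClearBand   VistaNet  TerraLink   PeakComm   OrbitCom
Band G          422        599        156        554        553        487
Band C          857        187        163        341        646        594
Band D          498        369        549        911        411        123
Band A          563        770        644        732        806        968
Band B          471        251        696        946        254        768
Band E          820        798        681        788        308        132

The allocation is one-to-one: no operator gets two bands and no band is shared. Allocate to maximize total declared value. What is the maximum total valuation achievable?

Optimal: Pulse→Band C ($857M), ClearBand→Band E ($798M), VistaNet→Band B ($696M), TerraLink→Band D ($911M), PeakComm→Band G ($553M), OrbitCom→Band A ($968M) — total 857+798+696+911+553+968 = $4783M.
Column-greedy (each band in turn goes to its best remaining operator) gives $4339M, worse by 444.
No other one-to-one assignment exceeds $4783M.

Max total: $4783M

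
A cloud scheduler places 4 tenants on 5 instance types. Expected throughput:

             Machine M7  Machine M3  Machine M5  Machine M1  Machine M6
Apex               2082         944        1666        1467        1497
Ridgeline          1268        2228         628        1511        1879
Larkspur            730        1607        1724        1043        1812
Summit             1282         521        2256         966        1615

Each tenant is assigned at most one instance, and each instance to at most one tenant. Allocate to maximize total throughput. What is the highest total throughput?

Max total: 8378 ops/s

Treat this as an assignment problem: match each tenant to one instance.
Optimal: Apex→Machine M7 (2082 ops/s), Ridgeline→Machine M3 (2228 ops/s), Larkspur→Machine M6 (1812 ops/s), Summit→Machine M5 (2256 ops/s) — total 2082+2228+1812+2256 = 8378 ops/s.
Column-greedy (each instance in turn goes to its best remaining tenant) gives 7609 ops/s, worse by 769.
Next-best assignment: Apex→Machine M7, Ridgeline→Machine M6, Larkspur→Machine M3, Summit→Machine M5 = 7824 ops/s.
Swapping Apex↔Summit (Apex→Machine M5 1666 ops/s, Summit→Machine M7 1282 ops/s) loses 1390.
Checked against all permutations: 8378 ops/s is optimal.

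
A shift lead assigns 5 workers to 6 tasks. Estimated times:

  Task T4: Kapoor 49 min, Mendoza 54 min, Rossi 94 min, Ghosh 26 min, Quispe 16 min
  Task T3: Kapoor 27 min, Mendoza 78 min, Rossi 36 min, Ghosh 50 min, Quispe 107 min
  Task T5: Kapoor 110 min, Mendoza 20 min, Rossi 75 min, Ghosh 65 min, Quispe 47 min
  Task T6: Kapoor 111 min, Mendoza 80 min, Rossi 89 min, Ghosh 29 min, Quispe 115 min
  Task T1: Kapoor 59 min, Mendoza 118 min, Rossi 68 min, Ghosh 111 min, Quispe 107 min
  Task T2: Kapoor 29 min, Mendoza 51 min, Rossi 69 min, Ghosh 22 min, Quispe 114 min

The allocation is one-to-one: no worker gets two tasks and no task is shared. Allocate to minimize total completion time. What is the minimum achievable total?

Optimal: Kapoor→Task T2 (29 min), Mendoza→Task T5 (20 min), Rossi→Task T3 (36 min), Ghosh→Task T6 (29 min), Quispe→Task T4 (16 min) — total 29+20+36+29+16 = 130 min.
Column-greedy (each task in turn goes to its cheapest remaining worker) gives 160 min, worse by 30.
Every other assignment is strictly worse.

Min total: 130 min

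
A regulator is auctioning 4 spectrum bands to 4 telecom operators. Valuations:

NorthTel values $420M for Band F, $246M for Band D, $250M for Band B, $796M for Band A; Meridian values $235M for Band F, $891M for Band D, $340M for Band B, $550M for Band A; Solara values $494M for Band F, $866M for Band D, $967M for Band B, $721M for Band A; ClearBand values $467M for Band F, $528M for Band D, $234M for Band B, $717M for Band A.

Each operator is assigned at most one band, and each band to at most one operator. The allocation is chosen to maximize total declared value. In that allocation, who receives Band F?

ClearBand receives Band F.

Optimal: NorthTel→Band A ($796M), Meridian→Band D ($891M), Solara→Band B ($967M), ClearBand→Band F ($467M) — total 796+891+967+467 = $3121M.
Column-greedy (each band in turn goes to its best remaining operator) gives $2352M, worse by 769.
Next-best assignment: NorthTel→Band F, Meridian→Band D, Solara→Band B, ClearBand→Band A = $2995M.
Every other assignment is strictly worse.
ClearBand's own top band is Band A ($717M), but forcing ClearBand→Band A and reassigning the rest optimally gives only $2995M — worse by 126.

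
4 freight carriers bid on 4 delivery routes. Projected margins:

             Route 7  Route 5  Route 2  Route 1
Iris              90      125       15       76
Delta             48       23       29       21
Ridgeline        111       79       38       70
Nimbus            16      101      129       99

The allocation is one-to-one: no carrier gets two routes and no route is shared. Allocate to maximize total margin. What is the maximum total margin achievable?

Optimal: Iris→Route 5 ($125k), Delta→Route 1 ($21k), Ridgeline→Route 7 ($111k), Nimbus→Route 2 ($129k) — total 125+21+111+129 = $386k.

Max total: $386k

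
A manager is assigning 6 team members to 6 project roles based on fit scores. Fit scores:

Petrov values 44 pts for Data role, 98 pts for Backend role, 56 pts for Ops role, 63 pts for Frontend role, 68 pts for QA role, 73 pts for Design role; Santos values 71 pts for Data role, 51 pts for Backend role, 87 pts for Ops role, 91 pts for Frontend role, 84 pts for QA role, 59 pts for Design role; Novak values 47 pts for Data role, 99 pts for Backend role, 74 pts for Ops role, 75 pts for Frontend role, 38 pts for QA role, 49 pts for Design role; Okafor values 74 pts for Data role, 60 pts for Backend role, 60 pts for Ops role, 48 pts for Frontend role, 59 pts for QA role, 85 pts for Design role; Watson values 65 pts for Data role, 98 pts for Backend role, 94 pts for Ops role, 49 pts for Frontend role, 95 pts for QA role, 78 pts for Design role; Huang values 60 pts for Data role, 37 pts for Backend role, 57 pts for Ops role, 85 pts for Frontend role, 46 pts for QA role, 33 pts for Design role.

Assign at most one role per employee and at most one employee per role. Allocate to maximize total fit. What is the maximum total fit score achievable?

Maximum total: 513 pts

Optimal: Petrov→Design role (73 pts), Santos→Ops role (87 pts), Novak→Backend role (99 pts), Okafor→Data role (74 pts), Watson→QA role (95 pts), Huang→Frontend role (85 pts) — total 73+87+99+74+95+85 = 513 pts.
Row-greedy (each employee in turn takes its best remaining role) gives 503 pts, worse by 10.
No other one-to-one assignment exceeds 513 pts.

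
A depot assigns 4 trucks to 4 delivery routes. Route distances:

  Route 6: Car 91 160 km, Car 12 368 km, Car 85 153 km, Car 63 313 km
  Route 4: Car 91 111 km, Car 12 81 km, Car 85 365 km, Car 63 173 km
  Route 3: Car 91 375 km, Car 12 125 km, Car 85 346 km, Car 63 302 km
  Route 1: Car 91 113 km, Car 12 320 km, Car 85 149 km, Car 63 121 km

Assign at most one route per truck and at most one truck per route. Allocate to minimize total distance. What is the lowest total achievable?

Minimum total: 510 km

This is the linear assignment problem.
Optimal: Car 91→Route 4 (111 km), Car 12→Route 3 (125 km), Car 85→Route 6 (153 km), Car 63→Route 1 (121 km) — total 111+125+153+121 = 510 km.
Min-entry greedy (repeatedly take the single cheapest remaining cell) gives 649 km, worse by 139.
Swapping Car 12↔Car 63 (Car 12→Route 1 320 km, Car 63→Route 3 302 km) adds 376.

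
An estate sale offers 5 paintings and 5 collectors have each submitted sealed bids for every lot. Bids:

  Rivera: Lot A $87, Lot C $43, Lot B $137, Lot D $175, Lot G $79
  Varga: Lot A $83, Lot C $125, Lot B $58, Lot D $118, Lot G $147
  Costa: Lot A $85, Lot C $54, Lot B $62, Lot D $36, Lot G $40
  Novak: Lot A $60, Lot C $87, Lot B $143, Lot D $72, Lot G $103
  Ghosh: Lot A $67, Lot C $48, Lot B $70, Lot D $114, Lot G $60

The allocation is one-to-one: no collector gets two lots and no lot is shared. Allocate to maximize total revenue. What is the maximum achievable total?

This is a one-to-one assignment (maximum-weight bipartite matching).
Optimal: Rivera→Lot D ($175), Varga→Lot G ($147), Costa→Lot A ($85), Novak→Lot B ($143), Ghosh→Lot C ($48) — total 175+147+85+143+48 = $598.
Column-greedy (each lot in turn goes to its best remaining collector) gives $509, worse by 89.
Next-best assignment: Rivera→Lot D, Varga→Lot C, Costa→Lot A, Novak→Lot B, Ghosh→Lot G = $588.
Every other assignment is strictly worse.

Max total: $598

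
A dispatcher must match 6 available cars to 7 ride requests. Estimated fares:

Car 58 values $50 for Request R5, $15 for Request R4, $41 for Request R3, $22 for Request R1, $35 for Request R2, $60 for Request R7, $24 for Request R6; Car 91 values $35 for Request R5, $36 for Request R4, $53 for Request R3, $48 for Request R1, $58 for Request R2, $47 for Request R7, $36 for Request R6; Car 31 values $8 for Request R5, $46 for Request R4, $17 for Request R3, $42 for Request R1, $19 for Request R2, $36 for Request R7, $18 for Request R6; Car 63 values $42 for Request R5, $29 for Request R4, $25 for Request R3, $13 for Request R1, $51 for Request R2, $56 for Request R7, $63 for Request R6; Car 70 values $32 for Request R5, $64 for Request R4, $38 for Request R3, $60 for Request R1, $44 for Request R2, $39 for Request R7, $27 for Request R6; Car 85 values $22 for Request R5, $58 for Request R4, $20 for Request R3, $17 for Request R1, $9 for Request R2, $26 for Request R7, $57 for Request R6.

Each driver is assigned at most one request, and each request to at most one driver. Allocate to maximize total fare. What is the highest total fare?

Optimal: Car 58→Request R5 ($50), Car 91→Request R2 ($58), Car 31→Request R4 ($46), Car 63→Request R7 ($56), Car 70→Request R1 ($60), Car 85→Request R6 ($57) — total 50+58+46+56+60+57 = $327.
Swapping Car 63↔Car 91 (Car 63→Request R2 $51, Car 91→Request R7 $47) loses 16.

Max total: $327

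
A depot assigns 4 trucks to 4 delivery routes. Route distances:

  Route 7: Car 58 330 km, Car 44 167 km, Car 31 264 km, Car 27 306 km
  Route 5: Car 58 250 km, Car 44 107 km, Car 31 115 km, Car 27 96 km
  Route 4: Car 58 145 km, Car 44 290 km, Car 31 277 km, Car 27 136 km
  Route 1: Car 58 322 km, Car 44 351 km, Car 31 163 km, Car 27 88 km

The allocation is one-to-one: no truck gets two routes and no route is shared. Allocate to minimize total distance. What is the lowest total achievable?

Optimal: Car 58→Route 4 (145 km), Car 44→Route 7 (167 km), Car 31→Route 5 (115 km), Car 27→Route 1 (88 km) — total 145+167+115+88 = 515 km.
Column-greedy (each route in turn goes to its cheapest remaining truck) gives 571 km, worse by 56.

Minimum total: 515 km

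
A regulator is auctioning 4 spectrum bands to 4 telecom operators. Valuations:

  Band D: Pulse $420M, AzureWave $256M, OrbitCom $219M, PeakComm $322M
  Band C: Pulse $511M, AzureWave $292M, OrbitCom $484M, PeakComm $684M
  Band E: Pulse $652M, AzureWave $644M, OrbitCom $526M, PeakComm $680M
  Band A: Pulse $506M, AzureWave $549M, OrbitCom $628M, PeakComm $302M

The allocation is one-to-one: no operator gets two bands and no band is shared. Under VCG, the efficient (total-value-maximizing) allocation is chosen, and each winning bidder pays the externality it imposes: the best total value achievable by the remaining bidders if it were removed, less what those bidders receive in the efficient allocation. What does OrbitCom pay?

Efficient allocation: Pulse→Band D ($420M), AzureWave→Band E ($644M), OrbitCom→Band A ($628M), PeakComm→Band C ($684M); total welfare W = $2376M.
OrbitCom receives Band A at value $628M, so the others get W − 628 = $1748M.
Without OrbitCom: best allocation of the remaining 3 bidders over all 4 bands is Pulse→Band E ($652M), AzureWave→Band A ($549M), PeakComm→Band C ($684M), total $1885M.
VCG payment = (others' best without OrbitCom) − (others' welfare with OrbitCom) = 1885 − 1748 = $137M.

OrbitCom pays $137M.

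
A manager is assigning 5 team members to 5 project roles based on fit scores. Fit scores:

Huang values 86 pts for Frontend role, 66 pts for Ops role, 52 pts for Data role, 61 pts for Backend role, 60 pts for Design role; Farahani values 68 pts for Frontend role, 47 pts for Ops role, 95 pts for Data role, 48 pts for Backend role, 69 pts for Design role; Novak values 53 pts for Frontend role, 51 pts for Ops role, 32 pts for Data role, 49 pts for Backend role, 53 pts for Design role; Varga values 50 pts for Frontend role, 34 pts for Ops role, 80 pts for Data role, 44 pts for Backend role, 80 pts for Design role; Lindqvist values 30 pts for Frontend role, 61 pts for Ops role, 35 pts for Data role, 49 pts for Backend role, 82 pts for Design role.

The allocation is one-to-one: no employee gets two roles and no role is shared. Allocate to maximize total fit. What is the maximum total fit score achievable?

Optimal: Huang→Frontend role (86 pts), Farahani→Data role (95 pts), Novak→Backend role (49 pts), Varga→Design role (80 pts), Lindqvist→Ops role (61 pts) — total 86+95+49+80+61 = 371 pts.
Next-best assignment: Huang→Frontend role, Farahani→Data role, Novak→Ops role, Varga→Design role, Lindqvist→Backend role = 361 pts.
Swapping Lindqvist↔Huang (Lindqvist→Frontend role 30 pts, Huang→Ops role 66 pts) loses 51.

Max total: 371 pts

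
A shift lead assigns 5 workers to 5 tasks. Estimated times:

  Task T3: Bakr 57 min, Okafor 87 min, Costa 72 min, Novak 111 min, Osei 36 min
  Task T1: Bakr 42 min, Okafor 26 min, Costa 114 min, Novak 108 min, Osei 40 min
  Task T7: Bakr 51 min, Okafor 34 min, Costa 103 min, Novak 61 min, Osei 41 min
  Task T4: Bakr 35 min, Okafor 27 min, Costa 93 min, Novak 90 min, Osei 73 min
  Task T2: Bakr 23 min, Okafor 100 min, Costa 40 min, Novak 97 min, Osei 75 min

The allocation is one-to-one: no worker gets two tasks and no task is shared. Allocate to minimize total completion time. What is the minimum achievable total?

Min total: 198 min

Optimal: Bakr→Task T4 (35 min), Okafor→Task T1 (26 min), Costa→Task T2 (40 min), Novak→Task T7 (61 min), Osei→Task T3 (36 min) — total 35+26+40+61+36 = 198 min.
Column-greedy (each task in turn goes to its cheapest remaining worker) gives 243 min, worse by 45.
Next-best assignment: Bakr→Task T1, Okafor→Task T4, Costa→Task T2, Novak→Task T7, Osei→Task T3 = 206 min.
Swapping Novak↔Okafor (Novak→Task T1 108 min, Okafor→Task T7 34 min) adds 55.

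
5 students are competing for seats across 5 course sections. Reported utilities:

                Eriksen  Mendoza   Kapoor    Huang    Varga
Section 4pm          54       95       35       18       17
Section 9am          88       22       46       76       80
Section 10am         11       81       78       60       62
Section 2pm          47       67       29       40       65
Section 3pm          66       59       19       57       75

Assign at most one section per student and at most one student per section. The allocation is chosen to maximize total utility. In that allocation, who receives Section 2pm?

This is a one-to-one assignment (maximum-weight bipartite matching).
Optimal: Eriksen→Section 9am (88 points), Mendoza→Section 4pm (95 points), Kapoor→Section 10am (78 points), Huang→Section 3pm (57 points), Varga→Section 2pm (65 points) — total 88+95+78+57+65 = 383 points.
Max-entry greedy (repeatedly take the single best remaining cell) gives 376 points, worse by 7.
Next-best assignment: Eriksen→Section 3pm, Mendoza→Section 4pm, Kapoor→Section 10am, Huang→Section 9am, Varga→Section 2pm = 380 points.
Varga's own top section is Section 9am (80 points), but forcing Varga→Section 9am and reassigning the rest optimally gives only 359 points — worse by 24.

Varga receives Section 2pm.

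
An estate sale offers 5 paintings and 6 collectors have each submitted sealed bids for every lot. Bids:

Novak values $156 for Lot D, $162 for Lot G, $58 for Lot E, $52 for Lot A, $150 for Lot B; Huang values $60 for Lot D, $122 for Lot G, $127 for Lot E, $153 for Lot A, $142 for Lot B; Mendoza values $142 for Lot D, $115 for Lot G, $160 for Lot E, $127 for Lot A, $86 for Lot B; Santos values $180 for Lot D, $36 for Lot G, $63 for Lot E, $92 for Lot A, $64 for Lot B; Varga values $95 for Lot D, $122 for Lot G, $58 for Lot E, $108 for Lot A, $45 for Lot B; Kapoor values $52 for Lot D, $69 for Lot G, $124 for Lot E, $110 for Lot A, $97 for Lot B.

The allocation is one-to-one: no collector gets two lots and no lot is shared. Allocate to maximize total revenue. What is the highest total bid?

Max total: $765

Optimal: Santos→Lot D ($180), Varga→Lot G ($122), Mendoza→Lot E ($160), Huang→Lot A ($153), Novak→Lot B ($150) — total 180+122+160+153+150 = $765.
Row-greedy (each collector in turn takes its best remaining lot) gives $700, worse by 65.
Next-best assignment: Santos→Lot D, Novak→Lot G, Mendoza→Lot E, Kapoor→Lot A, Huang→Lot B = $754.
Every other assignment is strictly worse.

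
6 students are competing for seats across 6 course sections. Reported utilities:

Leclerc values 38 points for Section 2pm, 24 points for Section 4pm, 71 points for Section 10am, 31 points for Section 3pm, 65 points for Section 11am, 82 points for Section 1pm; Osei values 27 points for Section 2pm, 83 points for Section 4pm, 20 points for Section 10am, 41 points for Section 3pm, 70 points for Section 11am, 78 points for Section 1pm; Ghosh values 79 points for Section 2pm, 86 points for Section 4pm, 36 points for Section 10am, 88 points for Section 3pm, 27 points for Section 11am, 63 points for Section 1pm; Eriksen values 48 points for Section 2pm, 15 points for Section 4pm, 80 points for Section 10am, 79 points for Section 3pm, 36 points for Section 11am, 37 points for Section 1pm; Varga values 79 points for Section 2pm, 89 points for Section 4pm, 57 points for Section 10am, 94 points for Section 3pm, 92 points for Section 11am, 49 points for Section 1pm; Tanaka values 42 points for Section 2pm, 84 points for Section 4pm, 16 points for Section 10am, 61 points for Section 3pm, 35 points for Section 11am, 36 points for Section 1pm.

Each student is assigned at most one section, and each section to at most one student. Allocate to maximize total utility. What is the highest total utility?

Max total: 489 points

This is the linear assignment problem.
Optimal: Leclerc→Section 1pm (82 points), Osei→Section 11am (70 points), Ghosh→Section 2pm (79 points), Eriksen→Section 10am (80 points), Varga→Section 3pm (94 points), Tanaka→Section 4pm (84 points) — total 82+70+79+80+94+84 = 489 points.
Column-greedy (each section in turn goes to its best remaining student) gives 461 points, worse by 28.
Next-best assignment: Leclerc→Section 10am, Osei→Section 1pm, Ghosh→Section 2pm, Eriksen→Section 3pm, Varga→Section 11am, Tanaka→Section 4pm = 483 points.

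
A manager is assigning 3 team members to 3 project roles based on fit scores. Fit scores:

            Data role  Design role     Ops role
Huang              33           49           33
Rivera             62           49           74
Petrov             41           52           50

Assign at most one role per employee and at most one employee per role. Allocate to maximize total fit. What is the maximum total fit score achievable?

This is a one-to-one assignment (maximum-weight bipartite matching).
Optimal: Huang→Design role (49 pts), Rivera→Ops role (74 pts), Petrov→Data role (41 pts) — total 49+74+41 = 164 pts.
Max-entry greedy (repeatedly take the single best remaining cell) gives 159 pts, worse by 5.
Swapping Rivera↔Huang (Rivera→Design role 49 pts, Huang→Ops role 33 pts) loses 41.

Maximum total: 164 pts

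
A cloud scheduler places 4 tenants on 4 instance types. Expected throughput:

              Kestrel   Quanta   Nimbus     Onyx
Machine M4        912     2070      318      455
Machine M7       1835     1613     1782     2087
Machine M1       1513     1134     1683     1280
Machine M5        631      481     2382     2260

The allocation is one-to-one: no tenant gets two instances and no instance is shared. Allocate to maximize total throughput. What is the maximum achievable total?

Max total: 8052 ops/s

Optimal: Kestrel→Machine M1 (1513 ops/s), Quanta→Machine M4 (2070 ops/s), Nimbus→Machine M5 (2382 ops/s), Onyx→Machine M7 (2087 ops/s) — total 1513+2070+2382+2087 = 8052 ops/s.
Next-best assignment: Kestrel→Machine M7, Quanta→Machine M4, Nimbus→Machine M1, Onyx→Machine M5 = 7848 ops/s.
Every other assignment is strictly worse.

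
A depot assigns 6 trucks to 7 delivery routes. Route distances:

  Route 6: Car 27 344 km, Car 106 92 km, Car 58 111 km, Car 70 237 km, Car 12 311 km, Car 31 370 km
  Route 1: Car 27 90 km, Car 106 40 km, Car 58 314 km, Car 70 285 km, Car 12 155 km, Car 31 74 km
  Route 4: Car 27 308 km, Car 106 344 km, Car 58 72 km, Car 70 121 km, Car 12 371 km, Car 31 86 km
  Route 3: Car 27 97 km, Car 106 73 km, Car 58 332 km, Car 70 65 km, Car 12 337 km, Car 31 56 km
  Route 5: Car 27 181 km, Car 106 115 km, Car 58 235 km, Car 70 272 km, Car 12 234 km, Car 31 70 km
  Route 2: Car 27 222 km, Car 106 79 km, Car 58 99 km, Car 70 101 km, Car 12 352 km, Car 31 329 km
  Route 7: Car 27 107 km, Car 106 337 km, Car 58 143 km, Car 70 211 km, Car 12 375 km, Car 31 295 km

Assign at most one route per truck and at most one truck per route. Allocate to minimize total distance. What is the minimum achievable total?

Optimal: Car 27→Route 7 (107 km), Car 106→Route 2 (79 km), Car 58→Route 4 (72 km), Car 70→Route 3 (65 km), Car 12→Route 1 (155 km), Car 31→Route 5 (70 km) — total 107+79+72+65+155+70 = 548 km.
Min-entry greedy (repeatedly take the single cheapest remaining cell) gives 610 km, worse by 62.
Next-best assignment: Car 27→Route 7, Car 106→Route 6, Car 58→Route 4, Car 70→Route 3, Car 12→Route 1, Car 31→Route 5 = 561 km.

Min total: 548 km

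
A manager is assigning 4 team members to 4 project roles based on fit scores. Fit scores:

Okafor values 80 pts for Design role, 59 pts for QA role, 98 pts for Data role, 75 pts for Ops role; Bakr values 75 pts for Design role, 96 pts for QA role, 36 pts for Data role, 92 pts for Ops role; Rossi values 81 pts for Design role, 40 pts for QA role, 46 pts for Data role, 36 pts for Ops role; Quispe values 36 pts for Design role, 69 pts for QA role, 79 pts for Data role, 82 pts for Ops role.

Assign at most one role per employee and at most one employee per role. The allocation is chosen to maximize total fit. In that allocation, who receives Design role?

Rossi receives Design role.

This is a one-to-one assignment (maximum-weight bipartite matching).
Optimal: Okafor→Data role (98 pts), Bakr→QA role (96 pts), Rossi→Design role (81 pts), Quispe→Ops role (82 pts) — total 98+96+81+82 = 357 pts.
Next-best assignment: Okafor→Data role, Bakr→Ops role, Rossi→Design role, Quispe→QA role = 340 pts.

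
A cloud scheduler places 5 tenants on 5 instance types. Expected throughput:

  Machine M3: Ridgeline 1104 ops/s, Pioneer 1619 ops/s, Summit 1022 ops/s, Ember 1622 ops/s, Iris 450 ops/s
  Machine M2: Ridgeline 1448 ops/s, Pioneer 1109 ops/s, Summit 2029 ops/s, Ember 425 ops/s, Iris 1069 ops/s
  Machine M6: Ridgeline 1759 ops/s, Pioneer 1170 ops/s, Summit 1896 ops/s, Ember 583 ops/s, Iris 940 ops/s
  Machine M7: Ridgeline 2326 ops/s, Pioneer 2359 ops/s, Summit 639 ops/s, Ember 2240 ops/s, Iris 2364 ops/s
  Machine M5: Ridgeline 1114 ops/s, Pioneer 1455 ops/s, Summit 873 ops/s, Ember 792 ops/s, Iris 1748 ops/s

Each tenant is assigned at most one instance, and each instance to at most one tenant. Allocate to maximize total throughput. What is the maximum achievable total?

Optimal: Ridgeline→Machine M6 (1759 ops/s), Pioneer→Machine M7 (2359 ops/s), Summit→Machine M2 (2029 ops/s), Ember→Machine M3 (1622 ops/s), Iris→Machine M5 (1748 ops/s) — total 1759+2359+2029+1622+1748 = 9517 ops/s.
Row-greedy (each tenant in turn takes its best remaining instance) gives 7706 ops/s, worse by 1811.
Next-best assignment: Ridgeline→Machine M6, Pioneer→Machine M3, Summit→Machine M2, Ember→Machine M7, Iris→Machine M5 = 9395 ops/s.
Every other assignment is strictly worse.

Max total: 9517 ops/s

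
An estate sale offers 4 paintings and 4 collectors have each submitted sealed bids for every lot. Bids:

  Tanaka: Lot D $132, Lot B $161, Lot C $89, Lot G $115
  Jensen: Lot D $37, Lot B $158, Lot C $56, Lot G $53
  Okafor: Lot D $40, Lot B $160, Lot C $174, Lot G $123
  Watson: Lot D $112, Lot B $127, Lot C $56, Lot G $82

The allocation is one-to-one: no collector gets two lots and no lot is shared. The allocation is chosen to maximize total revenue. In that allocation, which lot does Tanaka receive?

Tanaka receives Lot G.

Optimal: Tanaka→Lot G ($115), Jensen→Lot B ($158), Okafor→Lot C ($174), Watson→Lot D ($112) — total 115+158+174+112 = $559.
Max-entry greedy (repeatedly take the single best remaining cell) gives $500, worse by 59.
Next-best assignment: Tanaka→Lot D, Jensen→Lot B, Okafor→Lot C, Watson→Lot G = $546.
No other one-to-one assignment exceeds $559.
Tanaka's own top lot is Lot B ($161), but forcing Tanaka→Lot B and reassigning the rest optimally gives only $500 — worse by 59.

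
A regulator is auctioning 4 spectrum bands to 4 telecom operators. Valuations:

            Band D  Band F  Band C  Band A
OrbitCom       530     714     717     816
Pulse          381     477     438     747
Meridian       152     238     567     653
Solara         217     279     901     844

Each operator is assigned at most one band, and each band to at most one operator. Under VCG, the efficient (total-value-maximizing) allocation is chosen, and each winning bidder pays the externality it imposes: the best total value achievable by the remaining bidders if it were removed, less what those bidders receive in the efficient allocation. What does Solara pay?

Solara pays $280M.

Efficient allocation: OrbitCom→Band F ($714M), Pulse→Band D ($381M), Meridian→Band A ($653M), Solara→Band C ($901M); total welfare W = $2649M.
Solara receives Band C at value $901M, so the others get W − 901 = $1748M.
Without Solara: best allocation of the remaining 3 bidders over all 4 bands is OrbitCom→Band F ($714M), Pulse→Band A ($747M), Meridian→Band C ($567M), total $2028M.
VCG payment = (others' best without Solara) − (others' welfare with Solara) = 2028 − 1748 = $280M.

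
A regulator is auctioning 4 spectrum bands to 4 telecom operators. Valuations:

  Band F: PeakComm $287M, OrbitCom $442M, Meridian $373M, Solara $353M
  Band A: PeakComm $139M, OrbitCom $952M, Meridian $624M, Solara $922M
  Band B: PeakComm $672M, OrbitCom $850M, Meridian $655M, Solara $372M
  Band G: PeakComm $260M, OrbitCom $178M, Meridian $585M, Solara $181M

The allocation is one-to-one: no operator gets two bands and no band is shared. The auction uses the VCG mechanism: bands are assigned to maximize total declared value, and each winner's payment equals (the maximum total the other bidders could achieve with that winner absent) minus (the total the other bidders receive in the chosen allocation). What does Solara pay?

Efficient allocation: PeakComm→Band F ($287M), OrbitCom→Band B ($850M), Meridian→Band G ($585M), Solara→Band A ($922M); total welfare W = $2644M.
Solara receives Band A at value $922M, so the others get W − 922 = $1722M.
Without Solara: best allocation of the remaining 3 bidders over all 4 bands is PeakComm→Band B ($672M), OrbitCom→Band A ($952M), Meridian→Band G ($585M), total $2209M.
VCG payment = (others' best without Solara) − (others' welfare with Solara) = 2209 − 1722 = $487M.

Solara pays $487M.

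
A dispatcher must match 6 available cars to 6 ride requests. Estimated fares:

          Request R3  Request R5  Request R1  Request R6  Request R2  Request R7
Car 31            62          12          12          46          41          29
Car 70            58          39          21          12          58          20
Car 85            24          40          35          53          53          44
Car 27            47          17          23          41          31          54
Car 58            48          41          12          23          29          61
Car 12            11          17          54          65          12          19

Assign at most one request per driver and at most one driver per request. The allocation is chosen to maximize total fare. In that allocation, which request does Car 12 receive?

Optimal: Car 31→Request R3 ($62), Car 70→Request R2 ($58), Car 85→Request R6 ($53), Car 27→Request R7 ($54), Car 58→Request R5 ($41), Car 12→Request R1 ($54) — total 62+58+53+54+41+54 = $322.
Max-entry greedy (repeatedly take the single best remaining cell) gives $309, worse by 13.
Swapping Car 12↔Car 70 (Car 12→Request R2 $12, Car 70→Request R1 $21) loses 79.
Car 12's own top request is Request R6 ($65), but forcing Car 12→Request R6 and reassigning the rest optimally gives only $315 — worse by 7.

Car 12 receives Request R1.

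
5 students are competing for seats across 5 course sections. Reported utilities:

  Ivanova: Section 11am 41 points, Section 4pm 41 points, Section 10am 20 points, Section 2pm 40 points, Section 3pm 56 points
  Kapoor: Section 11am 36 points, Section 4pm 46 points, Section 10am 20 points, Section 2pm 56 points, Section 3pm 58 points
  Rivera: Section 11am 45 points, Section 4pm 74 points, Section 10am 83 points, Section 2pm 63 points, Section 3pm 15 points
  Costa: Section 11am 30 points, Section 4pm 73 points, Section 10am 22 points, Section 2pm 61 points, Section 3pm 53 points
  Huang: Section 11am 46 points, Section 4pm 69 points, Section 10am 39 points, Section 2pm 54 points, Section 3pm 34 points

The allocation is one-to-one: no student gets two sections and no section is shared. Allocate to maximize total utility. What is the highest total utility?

This is the linear assignment problem.
Optimal: Ivanova→Section 3pm (56 points), Kapoor→Section 2pm (56 points), Rivera→Section 10am (83 points), Costa→Section 4pm (73 points), Huang→Section 11am (46 points) — total 56+56+83+73+46 = 314 points.
Max-entry greedy (repeatedly take the single best remaining cell) gives 309 points, worse by 5.
Next-best assignment: Ivanova→Section 11am, Kapoor→Section 3pm, Rivera→Section 10am, Costa→Section 2pm, Huang→Section 4pm = 312 points.
Swapping Ivanova↔Huang (Ivanova→Section 11am 41 points, Huang→Section 3pm 34 points) loses 27.
Checked against all permutations: 314 points is optimal.

Maximum total: 314 points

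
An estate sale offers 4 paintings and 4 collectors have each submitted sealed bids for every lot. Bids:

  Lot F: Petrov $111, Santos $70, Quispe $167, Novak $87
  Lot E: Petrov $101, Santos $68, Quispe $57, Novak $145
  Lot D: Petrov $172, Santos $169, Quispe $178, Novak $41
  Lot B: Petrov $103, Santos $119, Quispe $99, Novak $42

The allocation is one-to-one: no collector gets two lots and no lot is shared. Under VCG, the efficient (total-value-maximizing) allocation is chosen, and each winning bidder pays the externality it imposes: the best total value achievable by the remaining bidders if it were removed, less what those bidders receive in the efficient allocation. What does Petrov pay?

Efficient allocation: Petrov→Lot D ($172), Santos→Lot B ($119), Quispe→Lot F ($167), Novak→Lot E ($145); total welfare W = $603.
Petrov receives Lot D at value $172, so the others get W − 172 = $431.
Without Petrov: best allocation of the remaining 3 bidders over all 4 lots is Santos→Lot D ($169), Quispe→Lot F ($167), Novak→Lot E ($145), total $481.
VCG payment = (others' best without Petrov) − (others' welfare with Petrov) = 481 − 431 = $50.

Petrov pays $50.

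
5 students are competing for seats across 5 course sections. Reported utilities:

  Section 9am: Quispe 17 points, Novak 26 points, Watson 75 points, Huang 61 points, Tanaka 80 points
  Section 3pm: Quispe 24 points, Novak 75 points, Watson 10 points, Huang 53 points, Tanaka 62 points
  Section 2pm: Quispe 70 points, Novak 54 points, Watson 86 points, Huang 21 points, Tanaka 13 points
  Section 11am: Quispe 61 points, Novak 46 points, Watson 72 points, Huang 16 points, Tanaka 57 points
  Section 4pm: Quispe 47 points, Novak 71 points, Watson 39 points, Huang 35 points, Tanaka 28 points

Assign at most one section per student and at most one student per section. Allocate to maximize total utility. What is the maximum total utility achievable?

Maximum total: 351 points

This is the linear assignment problem.
Optimal: Quispe→Section 11am (61 points), Novak→Section 4pm (71 points), Watson→Section 2pm (86 points), Huang→Section 3pm (53 points), Tanaka→Section 9am (80 points) — total 61+71+86+53+80 = 351 points.
Row-greedy (each student in turn takes its best remaining section) gives 312 points, worse by 39.
Checked against all permutations: 351 points is optimal.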